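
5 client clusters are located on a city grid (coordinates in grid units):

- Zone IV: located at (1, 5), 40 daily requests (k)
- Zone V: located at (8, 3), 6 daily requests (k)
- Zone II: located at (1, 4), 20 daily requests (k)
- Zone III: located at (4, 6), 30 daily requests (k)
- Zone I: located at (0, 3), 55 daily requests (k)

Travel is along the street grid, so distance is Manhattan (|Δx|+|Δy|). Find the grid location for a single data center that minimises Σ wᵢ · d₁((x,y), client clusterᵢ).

(1, 4)

Manhattan distance separates: Σwᵢ(|x−xᵢ|+|y−yᵢ|) = Σwᵢ|x−xᵢ| + Σwᵢ|y−yᵢ|, so x and y are optimised independently as 1-D weighted medians.
Total weight W = 151; half = 75.5.
x-coordinate, sorted with cumulative weight:
  x=0 (Zone I, w=55) cum 55
  x=1 (Zone IV, w=40) cum 95  ← median
  x=1 (Zone II, w=20) cum 115
  x=4 (Zone III, w=30) cum 145
  x=8 (Zone V, w=6) cum 151
⇒ x* = 1
y-coordinate, sorted with cumulative weight:
  y=3 (Zone V, w=6) cum 6
  y=3 (Zone I, w=55) cum 61
  y=4 (Zone II, w=20) cum 81  ← median
  y=5 (Zone IV, w=40) cum 121
  y=6 (Zone III, w=30) cum 151
⇒ y* = 4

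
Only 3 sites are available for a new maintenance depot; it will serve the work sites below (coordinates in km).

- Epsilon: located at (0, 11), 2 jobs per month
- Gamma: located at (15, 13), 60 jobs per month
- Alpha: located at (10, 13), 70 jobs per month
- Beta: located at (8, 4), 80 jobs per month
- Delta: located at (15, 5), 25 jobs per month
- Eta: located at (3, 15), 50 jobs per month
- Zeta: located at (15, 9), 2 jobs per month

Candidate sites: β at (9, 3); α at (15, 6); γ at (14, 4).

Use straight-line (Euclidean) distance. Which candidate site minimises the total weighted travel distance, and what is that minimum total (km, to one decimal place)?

β, total 2386.3 km

Total weighted distance at each candidate:
  β (9, 3): total = 2386.3
  α (15, 6): total = 2417.2
  γ (14, 4): total = 2567.4
Minimum is at β with total 2386.3 km.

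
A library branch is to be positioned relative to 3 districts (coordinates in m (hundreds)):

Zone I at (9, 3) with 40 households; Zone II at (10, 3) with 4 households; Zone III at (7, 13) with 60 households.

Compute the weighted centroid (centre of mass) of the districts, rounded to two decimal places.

(7.88, 8.77)

The minimiser of Σwᵢ‖p−pᵢ‖² is the weighted centroid p* = (Σwᵢpᵢ)/(Σwᵢ).
Σwᵢ = 104.
Σwᵢxᵢ = 40·9 + 4·10 + 60·7 = 820.
Σwᵢyᵢ = 40·3 + 4·3 + 60·13 = 912.
x* = 820/104 = 7.88, y* = 912/104 = 8.77.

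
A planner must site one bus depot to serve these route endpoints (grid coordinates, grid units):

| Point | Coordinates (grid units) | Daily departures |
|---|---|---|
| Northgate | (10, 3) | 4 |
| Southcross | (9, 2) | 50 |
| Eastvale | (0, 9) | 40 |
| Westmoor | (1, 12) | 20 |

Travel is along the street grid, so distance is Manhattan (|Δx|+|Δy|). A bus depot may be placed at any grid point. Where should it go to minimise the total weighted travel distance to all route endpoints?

Manhattan distance separates: Σwᵢ(|x−xᵢ|+|y−yᵢ|) = Σwᵢ|x−xᵢ| + Σwᵢ|y−yᵢ|, so x and y are optimised independently as 1-D weighted medians.
Total weight W = 114; half = 57.
x-coordinate, sorted with cumulative weight:
  x=0 (Eastvale, w=40) cum 40
  x=1 (Westmoor, w=20) cum 60  ← median
  x=9 (Southcross, w=50) cum 110
  x=10 (Northgate, w=4) cum 114
⇒ x* = 1
y-coordinate, sorted with cumulative weight:
  y=2 (Southcross, w=50) cum 50
  y=3 (Northgate, w=4) cum 54
  y=9 (Eastvale, w=40) cum 94  ← median
  y=12 (Westmoor, w=20) cum 114
⇒ y* = 9

(1, 9)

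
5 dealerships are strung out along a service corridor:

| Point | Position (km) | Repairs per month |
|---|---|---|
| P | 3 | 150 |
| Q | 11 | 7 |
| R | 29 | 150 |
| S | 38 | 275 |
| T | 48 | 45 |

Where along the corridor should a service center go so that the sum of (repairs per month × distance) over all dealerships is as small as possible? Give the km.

x = 38

For a sum of weighted absolute distances on a line, the optimum is the weighted median (not the mean). Total weight W = 627; half-weight = 313.5.
Sort by position and accumulate weight:
  km 3 (P, w=150) → cum 150
  km 11 (Q, w=7) → cum 157
  km 29 (R, w=150) → cum 307
  km 38 (S, w=275) → cum 582  ≥ 313.5 → median here
  km 48 (T, w=45) → cum 627
Optimal location: km 38.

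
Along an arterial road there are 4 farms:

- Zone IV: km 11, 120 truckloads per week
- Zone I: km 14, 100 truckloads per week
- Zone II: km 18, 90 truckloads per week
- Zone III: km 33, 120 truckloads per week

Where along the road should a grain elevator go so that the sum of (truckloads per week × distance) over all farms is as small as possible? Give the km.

x = 14

For a sum of weighted absolute distances on a line, the optimum is the weighted median (not the mean). Total weight W = 430; half-weight = 215.
Sort by position and accumulate weight:
  km 11 (Zone IV, w=120) → cum 120
  km 14 (Zone I, w=100) → cum 220  ≥ 215 → median here
  km 18 (Zone II, w=90) → cum 310
  km 33 (Zone III, w=120) → cum 430
Optimal location: km 14.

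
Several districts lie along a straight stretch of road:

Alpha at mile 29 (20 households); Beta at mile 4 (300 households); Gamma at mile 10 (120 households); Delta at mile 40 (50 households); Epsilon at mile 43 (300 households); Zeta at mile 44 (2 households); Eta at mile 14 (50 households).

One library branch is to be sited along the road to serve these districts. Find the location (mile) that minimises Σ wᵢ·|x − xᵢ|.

For a sum of weighted absolute distances on a line, the optimum is the weighted median (not the mean). Total weight W = 842; half-weight = 421.
Sort by position and accumulate weight:
  mile 4 (Beta, w=300) → cum 300
  mile 10 (Gamma, w=120) → cum 420
  mile 14 (Eta, w=50) → cum 470  ≥ 421 → median here
  mile 29 (Alpha, w=20) → cum 490
  mile 40 (Delta, w=50) → cum 540
  mile 43 (Epsilon, w=300) → cum 840
  mile 44 (Zeta, w=2) → cum 842
Optimal location: mile 14.

x = 14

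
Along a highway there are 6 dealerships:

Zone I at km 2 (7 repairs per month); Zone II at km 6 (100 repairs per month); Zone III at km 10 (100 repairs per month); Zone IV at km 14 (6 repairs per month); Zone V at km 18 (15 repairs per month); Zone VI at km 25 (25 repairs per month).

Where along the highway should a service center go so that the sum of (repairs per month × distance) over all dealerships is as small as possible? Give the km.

For a sum of weighted absolute distances on a line, the optimum is the weighted median (not the mean). Total weight W = 253; half-weight = 126.5.
Sort by position and accumulate weight:
  km 2 (Zone I, w=7) → cum 7
  km 6 (Zone II, w=100) → cum 107
  km 10 (Zone III, w=100) → cum 207  ≥ 126.5 → median here
  km 14 (Zone IV, w=6) → cum 213
  km 18 (Zone V, w=15) → cum 228
  km 25 (Zone VI, w=25) → cum 253
Optimal location: km 10.

x = 10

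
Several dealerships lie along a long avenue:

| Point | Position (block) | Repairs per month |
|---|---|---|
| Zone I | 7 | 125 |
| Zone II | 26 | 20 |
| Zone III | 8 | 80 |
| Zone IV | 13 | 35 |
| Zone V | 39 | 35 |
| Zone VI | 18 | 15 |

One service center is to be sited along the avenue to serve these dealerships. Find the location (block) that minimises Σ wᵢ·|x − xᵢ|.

x = 8

For a sum of weighted absolute distances on a line, the optimum is the weighted median (not the mean). Total weight W = 310; half-weight = 155.
Sort by position and accumulate weight:
  block 7 (Zone I, w=125) → cum 125
  block 8 (Zone III, w=80) → cum 205  ≥ 155 → median here
  block 13 (Zone IV, w=35) → cum 240
  block 18 (Zone VI, w=15) → cum 255
  block 26 (Zone II, w=20) → cum 275
  block 39 (Zone V, w=35) → cum 310
Optimal location: block 8.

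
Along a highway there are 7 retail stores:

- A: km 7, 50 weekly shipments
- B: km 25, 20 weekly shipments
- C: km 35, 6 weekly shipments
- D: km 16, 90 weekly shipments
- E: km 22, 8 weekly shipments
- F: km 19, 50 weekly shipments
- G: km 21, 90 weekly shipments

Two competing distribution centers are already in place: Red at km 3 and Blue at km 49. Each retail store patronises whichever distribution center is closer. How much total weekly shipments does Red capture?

308

The indifferent point is the midpoint (3+49)/2 = 26; retail stores left of it (closer to Red at 3) go to Red, those right go to Blue.
  A at 7 (w=50) → Red
  D at 16 (w=90) → Red
  F at 19 (w=50) → Red
  G at 21 (w=90) → Red
  E at 22 (w=8) → Red
  B at 25 (w=20) → Red
  C at 35 (w=6) → Blue
Red captures 308; Blue captures 6.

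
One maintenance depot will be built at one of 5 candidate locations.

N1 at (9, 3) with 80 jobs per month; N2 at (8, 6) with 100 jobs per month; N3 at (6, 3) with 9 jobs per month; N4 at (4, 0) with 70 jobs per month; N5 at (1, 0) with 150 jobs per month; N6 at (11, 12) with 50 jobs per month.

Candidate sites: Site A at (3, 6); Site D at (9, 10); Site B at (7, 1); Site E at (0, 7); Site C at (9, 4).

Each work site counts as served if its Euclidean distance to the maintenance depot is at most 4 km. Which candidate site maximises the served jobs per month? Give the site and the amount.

Coverage radius r = 4 km; a point is covered iff (Δx)²+(Δy)² ≤ 4² = 16.
  Site A (3, 6): covers {none} → 0
  Site D (9, 10): covers {N6} → 50
  Site B (7, 1): covers {N1, N3, N4} → 159
  Site E (0, 7): covers {none} → 0
  Site C (9, 4): covers {N1, N2, N3} → 189
Maximum coverage at Site C: 189 jobs per month.

Site C, covering 189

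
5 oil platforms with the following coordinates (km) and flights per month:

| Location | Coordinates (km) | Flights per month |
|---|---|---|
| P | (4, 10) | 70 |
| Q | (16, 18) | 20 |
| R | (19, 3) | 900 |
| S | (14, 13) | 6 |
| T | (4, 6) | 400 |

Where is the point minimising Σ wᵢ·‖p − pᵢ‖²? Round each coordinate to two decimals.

(13.89, 4.47)

The minimiser of Σwᵢ‖p−pᵢ‖² is the weighted centroid p* = (Σwᵢpᵢ)/(Σwᵢ).
Σwᵢ = 1396.
Σwᵢxᵢ = 70·4 + 20·16 + 900·19 + 6·14 + 400·4 = 19384.
Σwᵢyᵢ = 70·10 + 20·18 + 900·3 + 6·13 + 400·6 = 6238.
x* = 19384/1396 = 13.89, y* = 6238/1396 = 4.47.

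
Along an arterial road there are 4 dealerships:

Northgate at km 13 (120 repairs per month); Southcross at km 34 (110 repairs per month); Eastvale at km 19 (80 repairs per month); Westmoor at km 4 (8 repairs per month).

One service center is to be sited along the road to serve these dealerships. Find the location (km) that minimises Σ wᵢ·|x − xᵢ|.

For a sum of weighted absolute distances on a line, the optimum is the weighted median (not the mean). Total weight W = 318; half-weight = 159.
Sort by position and accumulate weight:
  km 4 (Westmoor, w=8) → cum 8
  km 13 (Northgate, w=120) → cum 128
  km 19 (Eastvale, w=80) → cum 208  ≥ 159 → median here
  km 34 (Southcross, w=110) → cum 318
Optimal location: km 19.

x = 19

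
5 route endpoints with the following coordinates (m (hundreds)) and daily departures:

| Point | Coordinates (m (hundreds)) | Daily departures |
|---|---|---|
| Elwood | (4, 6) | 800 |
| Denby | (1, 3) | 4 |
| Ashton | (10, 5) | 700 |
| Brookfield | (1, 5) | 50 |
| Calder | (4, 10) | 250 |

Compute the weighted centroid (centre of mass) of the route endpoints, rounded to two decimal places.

(6.24, 6.13)

The minimiser of Σwᵢ‖p−pᵢ‖² is the weighted centroid p* = (Σwᵢpᵢ)/(Σwᵢ).
Σwᵢ = 1804.
Σwᵢxᵢ = 800·4 + 4·1 + 700·10 + 50·1 + 250·4 = 11254.
Σwᵢyᵢ = 800·6 + 4·3 + 700·5 + 50·5 + 250·10 = 11062.
x* = 11254/1804 = 6.24, y* = 11062/1804 = 6.13.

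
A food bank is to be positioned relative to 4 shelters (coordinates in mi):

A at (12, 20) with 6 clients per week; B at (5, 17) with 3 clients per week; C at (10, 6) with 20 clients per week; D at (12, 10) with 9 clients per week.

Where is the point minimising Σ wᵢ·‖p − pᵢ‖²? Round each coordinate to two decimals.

The minimiser of Σwᵢ‖p−pᵢ‖² is the weighted centroid p* = (Σwᵢpᵢ)/(Σwᵢ).
Σwᵢ = 38.
Σwᵢxᵢ = 6·12 + 3·5 + 20·10 + 9·12 = 395.
Σwᵢyᵢ = 6·20 + 3·17 + 20·6 + 9·10 = 381.
x* = 395/38 = 10.39, y* = 381/38 = 10.03.

(10.39, 10.03)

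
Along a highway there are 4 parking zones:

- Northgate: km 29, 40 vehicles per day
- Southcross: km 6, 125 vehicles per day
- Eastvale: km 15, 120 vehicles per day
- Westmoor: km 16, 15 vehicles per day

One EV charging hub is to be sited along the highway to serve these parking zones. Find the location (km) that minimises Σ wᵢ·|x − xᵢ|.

x = 15

For a sum of weighted absolute distances on a line, the optimum is the weighted median (not the mean). Total weight W = 300; half-weight = 150.
Sort by position and accumulate weight:
  km 6 (Southcross, w=125) → cum 125
  km 15 (Eastvale, w=120) → cum 245  ≥ 150 → median here
  km 16 (Westmoor, w=15) → cum 260
  km 29 (Northgate, w=40) → cum 300
Optimal location: km 15.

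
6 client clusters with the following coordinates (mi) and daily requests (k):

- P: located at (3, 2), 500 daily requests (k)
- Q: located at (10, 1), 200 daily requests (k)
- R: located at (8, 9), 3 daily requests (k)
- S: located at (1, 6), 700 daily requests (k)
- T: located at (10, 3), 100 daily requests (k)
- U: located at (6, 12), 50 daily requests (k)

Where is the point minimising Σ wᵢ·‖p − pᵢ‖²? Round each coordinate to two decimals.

The minimiser of Σwᵢ‖p−pᵢ‖² is the weighted centroid p* = (Σwᵢpᵢ)/(Σwᵢ).
Σwᵢ = 1553.
Σwᵢxᵢ = 500·3 + 200·10 + 3·8 + 700·1 + 100·10 + 50·6 = 5524.
Σwᵢyᵢ = 500·2 + 200·1 + 3·9 + 700·6 + 100·3 + 50·12 = 6327.
x* = 5524/1553 = 3.56, y* = 6327/1553 = 4.07.

(3.56, 4.07)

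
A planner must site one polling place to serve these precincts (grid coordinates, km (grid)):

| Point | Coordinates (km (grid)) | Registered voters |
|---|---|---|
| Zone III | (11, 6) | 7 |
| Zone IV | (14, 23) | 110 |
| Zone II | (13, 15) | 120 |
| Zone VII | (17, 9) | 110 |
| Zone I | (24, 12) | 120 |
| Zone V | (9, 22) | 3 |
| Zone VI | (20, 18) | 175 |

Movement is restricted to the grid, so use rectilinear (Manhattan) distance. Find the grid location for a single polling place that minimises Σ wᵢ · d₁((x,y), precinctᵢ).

(17, 15)

Manhattan distance separates: Σwᵢ(|x−xᵢ|+|y−yᵢ|) = Σwᵢ|x−xᵢ| + Σwᵢ|y−yᵢ|, so x and y are optimised independently as 1-D weighted medians.
Total weight W = 645; half = 322.5.
x-coordinate, sorted with cumulative weight:
  x=9 (Zone V, w=3) cum 3
  x=11 (Zone III, w=7) cum 10
  x=13 (Zone II, w=120) cum 130
  x=14 (Zone IV, w=110) cum 240
  x=17 (Zone VII, w=110) cum 350  ← median
  x=20 (Zone VI, w=175) cum 525
  x=24 (Zone I, w=120) cum 645
⇒ x* = 17
y-coordinate, sorted with cumulative weight:
  y=6 (Zone III, w=7) cum 7
  y=9 (Zone VII, w=110) cum 117
  y=12 (Zone I, w=120) cum 237
  y=15 (Zone II, w=120) cum 357  ← median
  y=18 (Zone VI, w=175) cum 532
  y=22 (Zone V, w=3) cum 535
  y=23 (Zone IV, w=110) cum 645
⇒ y* = 15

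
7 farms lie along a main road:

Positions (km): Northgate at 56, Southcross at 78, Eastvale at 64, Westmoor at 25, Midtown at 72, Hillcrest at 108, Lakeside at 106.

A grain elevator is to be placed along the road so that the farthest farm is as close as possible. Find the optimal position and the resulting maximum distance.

The 1-center on a line is the midpoint of the two extreme points: leftmost at 25, rightmost at 108.
Optimal location = (25 + 108)/2 = 66.5; maximum distance = (108 − 25)/2 = 41.5.

location 66.5, max distance 41.5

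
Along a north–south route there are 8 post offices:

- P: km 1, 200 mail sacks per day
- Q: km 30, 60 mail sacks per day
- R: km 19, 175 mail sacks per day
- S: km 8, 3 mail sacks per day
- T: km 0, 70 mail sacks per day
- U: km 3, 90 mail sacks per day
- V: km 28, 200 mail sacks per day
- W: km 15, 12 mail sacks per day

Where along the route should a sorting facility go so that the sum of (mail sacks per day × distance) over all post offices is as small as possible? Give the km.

x = 19

For a sum of weighted absolute distances on a line, the optimum is the weighted median (not the mean). Total weight W = 810; half-weight = 405.
Sort by position and accumulate weight:
  km 0 (T, w=70) → cum 70
  km 1 (P, w=200) → cum 270
  km 3 (U, w=90) → cum 360
  km 8 (S, w=3) → cum 363
  km 15 (W, w=12) → cum 375
  km 19 (R, w=175) → cum 550  ≥ 405 → median here
  km 28 (V, w=200) → cum 750
  km 30 (Q, w=60) → cum 810
Optimal location: km 19.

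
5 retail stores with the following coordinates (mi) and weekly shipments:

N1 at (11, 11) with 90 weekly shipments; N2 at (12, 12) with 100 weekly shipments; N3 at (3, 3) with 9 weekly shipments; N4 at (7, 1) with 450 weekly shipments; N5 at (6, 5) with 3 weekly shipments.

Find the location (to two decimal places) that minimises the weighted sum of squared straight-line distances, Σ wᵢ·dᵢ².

(8.26, 4.11)

The minimiser of Σwᵢ‖p−pᵢ‖² is the weighted centroid p* = (Σwᵢpᵢ)/(Σwᵢ).
Σwᵢ = 652.
Σwᵢxᵢ = 90·11 + 100·12 + 9·3 + 450·7 + 3·6 = 5385.
Σwᵢyᵢ = 90·11 + 100·12 + 9·3 + 450·1 + 3·5 = 2682.
x* = 5385/652 = 8.26, y* = 2682/652 = 4.11.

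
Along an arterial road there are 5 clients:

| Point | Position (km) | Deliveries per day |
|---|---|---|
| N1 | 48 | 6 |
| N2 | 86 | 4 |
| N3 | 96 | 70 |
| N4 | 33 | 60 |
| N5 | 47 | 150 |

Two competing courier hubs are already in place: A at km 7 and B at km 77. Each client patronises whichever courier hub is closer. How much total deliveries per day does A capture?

The indifferent point is the midpoint (7+77)/2 = 42; clients left of it (closer to A at 7) go to A, those right go to B.
  N4 at 33 (w=60) → A
  N5 at 47 (w=150) → B
  N1 at 48 (w=6) → B
  N2 at 86 (w=4) → B
  N3 at 96 (w=70) → B
A captures 60; B captures 230.

60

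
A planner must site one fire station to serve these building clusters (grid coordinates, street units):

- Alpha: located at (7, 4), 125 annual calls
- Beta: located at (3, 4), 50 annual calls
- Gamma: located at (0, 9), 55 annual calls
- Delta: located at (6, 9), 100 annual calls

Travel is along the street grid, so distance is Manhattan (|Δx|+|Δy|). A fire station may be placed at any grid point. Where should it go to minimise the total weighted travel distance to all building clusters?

Manhattan distance separates: Σwᵢ(|x−xᵢ|+|y−yᵢ|) = Σwᵢ|x−xᵢ| + Σwᵢ|y−yᵢ|, so x and y are optimised independently as 1-D weighted medians.
Total weight W = 330; half = 165.
x-coordinate, sorted with cumulative weight:
  x=0 (Gamma, w=55) cum 55
  x=3 (Beta, w=50) cum 105
  x=6 (Delta, w=100) cum 205  ← median
  x=7 (Alpha, w=125) cum 330
⇒ x* = 6
y-coordinate, sorted with cumulative weight:
  y=4 (Alpha, w=125) cum 125
  y=4 (Beta, w=50) cum 175  ← median
  y=9 (Gamma, w=55) cum 230
  y=9 (Delta, w=100) cum 330
⇒ y* = 4

(6, 4)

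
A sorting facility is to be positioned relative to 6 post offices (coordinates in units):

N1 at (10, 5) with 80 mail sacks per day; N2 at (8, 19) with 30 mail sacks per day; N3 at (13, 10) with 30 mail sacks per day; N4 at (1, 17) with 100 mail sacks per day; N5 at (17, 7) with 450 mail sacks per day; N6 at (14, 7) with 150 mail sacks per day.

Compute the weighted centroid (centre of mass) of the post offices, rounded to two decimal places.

(13.43, 8.54)

The minimiser of Σwᵢ‖p−pᵢ‖² is the weighted centroid p* = (Σwᵢpᵢ)/(Σwᵢ).
Σwᵢ = 840.
Σwᵢxᵢ = 80·10 + 30·8 + 30·13 + 100·1 + 450·17 + 150·14 = 11280.
Σwᵢyᵢ = 80·5 + 30·19 + 30·10 + 100·17 + 450·7 + 150·7 = 7170.
x* = 11280/840 = 13.43, y* = 7170/840 = 8.54.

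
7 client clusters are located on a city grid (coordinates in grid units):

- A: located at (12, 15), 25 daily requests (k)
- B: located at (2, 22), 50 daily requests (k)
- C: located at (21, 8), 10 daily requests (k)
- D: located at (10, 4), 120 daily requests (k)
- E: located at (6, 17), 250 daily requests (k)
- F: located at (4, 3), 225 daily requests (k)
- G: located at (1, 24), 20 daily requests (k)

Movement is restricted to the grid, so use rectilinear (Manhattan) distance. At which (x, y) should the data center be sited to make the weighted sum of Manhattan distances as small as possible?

(6, 8)

Manhattan distance separates: Σwᵢ(|x−xᵢ|+|y−yᵢ|) = Σwᵢ|x−xᵢ| + Σwᵢ|y−yᵢ|, so x and y are optimised independently as 1-D weighted medians.
Total weight W = 700; half = 350.
x-coordinate, sorted with cumulative weight:
  x=1 (G, w=20) cum 20
  x=2 (B, w=50) cum 70
  x=4 (F, w=225) cum 295
  x=6 (E, w=250) cum 545  ← median
  x=10 (D, w=120) cum 665
  x=12 (A, w=25) cum 690
  x=21 (C, w=10) cum 700
⇒ x* = 6
y-coordinate, sorted with cumulative weight:
  y=3 (F, w=225) cum 225
  y=4 (D, w=120) cum 345
  y=8 (C, w=10) cum 355  ← median
  y=15 (A, w=25) cum 380
  y=17 (E, w=250) cum 630
  y=22 (B, w=50) cum 680
  y=24 (G, w=20) cum 700
⇒ y* = 8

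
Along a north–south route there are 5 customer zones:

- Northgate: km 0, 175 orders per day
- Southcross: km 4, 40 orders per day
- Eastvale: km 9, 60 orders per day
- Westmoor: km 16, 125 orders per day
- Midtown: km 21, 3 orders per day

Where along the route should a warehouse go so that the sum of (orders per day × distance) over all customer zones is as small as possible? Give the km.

x = 4

For a sum of weighted absolute distances on a line, the optimum is the weighted median (not the mean). Total weight W = 403; half-weight = 201.5.
Sort by position and accumulate weight:
  km 0 (Northgate, w=175) → cum 175
  km 4 (Southcross, w=40) → cum 215  ≥ 201.5 → median here
  km 9 (Eastvale, w=60) → cum 275
  km 16 (Westmoor, w=125) → cum 400
  km 21 (Midtown, w=3) → cum 403
Optimal location: km 4.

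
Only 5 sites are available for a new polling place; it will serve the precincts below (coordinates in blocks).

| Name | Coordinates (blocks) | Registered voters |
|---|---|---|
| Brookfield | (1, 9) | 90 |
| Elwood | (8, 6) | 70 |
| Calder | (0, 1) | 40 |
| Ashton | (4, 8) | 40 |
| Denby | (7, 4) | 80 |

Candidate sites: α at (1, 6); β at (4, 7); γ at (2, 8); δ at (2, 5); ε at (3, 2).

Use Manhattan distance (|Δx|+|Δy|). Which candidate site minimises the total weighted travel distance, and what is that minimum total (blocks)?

Total weighted distance at each candidate:
  α (1, 6): total = 1840
  β (4, 7): total = 1720
  γ (2, 8): total = 1900
  δ (2, 5): total = 1860
  ε (3, 2): total = 2360
Minimum is at β with total 1720 blocks.

β, total 1720 blocks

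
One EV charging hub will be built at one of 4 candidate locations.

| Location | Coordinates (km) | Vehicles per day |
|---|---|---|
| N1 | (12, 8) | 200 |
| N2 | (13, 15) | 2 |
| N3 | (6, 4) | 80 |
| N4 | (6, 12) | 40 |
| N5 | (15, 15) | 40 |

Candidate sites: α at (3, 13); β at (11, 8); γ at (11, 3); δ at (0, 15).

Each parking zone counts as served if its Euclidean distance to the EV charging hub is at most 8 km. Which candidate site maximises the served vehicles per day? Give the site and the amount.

Coverage radius r = 8 km; a point is covered iff (Δx)²+(Δy)² ≤ 8² = 64.
  α (3, 13): covers {N4} → 40
  β (11, 8): covers {N1, N2, N3, N4} → 322
  γ (11, 3): covers {N1, N3} → 280
  δ (0, 15): covers {N4} → 40
Maximum coverage at β: 322 vehicles per day.

β, covering 322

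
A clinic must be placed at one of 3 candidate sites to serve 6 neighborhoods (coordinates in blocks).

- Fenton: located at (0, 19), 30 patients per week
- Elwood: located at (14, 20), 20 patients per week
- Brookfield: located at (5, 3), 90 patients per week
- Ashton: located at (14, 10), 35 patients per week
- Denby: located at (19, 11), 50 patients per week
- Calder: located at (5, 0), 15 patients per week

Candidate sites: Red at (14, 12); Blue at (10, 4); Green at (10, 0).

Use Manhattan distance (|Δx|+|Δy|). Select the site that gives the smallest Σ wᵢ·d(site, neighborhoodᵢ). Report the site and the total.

Total weighted distance at each candidate:
  Red (14, 12): total = 3095
  Blue (10, 4): total = 2975
  Green (10, 0): total = 3635
Minimum is at Blue with total 2975 blocks.

Blue, total 2975 blocks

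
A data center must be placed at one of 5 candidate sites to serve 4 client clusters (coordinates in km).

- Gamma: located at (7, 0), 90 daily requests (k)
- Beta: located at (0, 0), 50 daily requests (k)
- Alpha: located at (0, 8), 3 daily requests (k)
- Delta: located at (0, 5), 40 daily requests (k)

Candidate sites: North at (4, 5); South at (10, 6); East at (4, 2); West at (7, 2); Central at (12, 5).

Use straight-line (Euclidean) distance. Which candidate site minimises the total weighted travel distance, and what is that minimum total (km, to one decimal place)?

East, total 769.7 km

Total weighted distance at each candidate:
  North (4, 5): total = 1019.9
  South (10, 6): total = 1619.4
  East (4, 2): total = 769.7
  West (7, 2): total = 876.3
  Central (12, 5): total = 1803.5
Minimum is at East with total 769.7 km.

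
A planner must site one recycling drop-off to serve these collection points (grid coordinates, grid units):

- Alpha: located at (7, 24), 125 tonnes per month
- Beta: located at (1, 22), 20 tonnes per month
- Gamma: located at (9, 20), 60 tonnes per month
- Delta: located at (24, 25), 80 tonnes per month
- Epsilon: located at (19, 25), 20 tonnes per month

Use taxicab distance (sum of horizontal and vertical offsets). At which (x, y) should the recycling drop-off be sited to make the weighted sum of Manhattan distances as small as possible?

Manhattan distance separates: Σwᵢ(|x−xᵢ|+|y−yᵢ|) = Σwᵢ|x−xᵢ| + Σwᵢ|y−yᵢ|, so x and y are optimised independently as 1-D weighted medians.
Total weight W = 305; half = 152.5.
x-coordinate, sorted with cumulative weight:
  x=1 (Beta, w=20) cum 20
  x=7 (Alpha, w=125) cum 145
  x=9 (Gamma, w=60) cum 205  ← median
  x=19 (Epsilon, w=20) cum 225
  x=24 (Delta, w=80) cum 305
⇒ x* = 9
y-coordinate, sorted with cumulative weight:
  y=20 (Gamma, w=60) cum 60
  y=22 (Beta, w=20) cum 80
  y=24 (Alpha, w=125) cum 205  ← median
  y=25 (Delta, w=80) cum 285
  y=25 (Epsilon, w=20) cum 305
⇒ y* = 24

(9, 24)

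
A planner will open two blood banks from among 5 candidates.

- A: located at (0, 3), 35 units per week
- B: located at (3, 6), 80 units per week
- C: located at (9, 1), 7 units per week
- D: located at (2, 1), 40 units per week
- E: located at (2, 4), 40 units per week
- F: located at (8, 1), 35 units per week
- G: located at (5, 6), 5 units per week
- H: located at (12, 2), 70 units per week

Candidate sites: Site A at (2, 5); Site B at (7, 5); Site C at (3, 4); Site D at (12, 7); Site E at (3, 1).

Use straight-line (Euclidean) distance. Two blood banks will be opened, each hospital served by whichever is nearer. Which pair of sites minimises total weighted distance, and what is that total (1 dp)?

{Site A, Site B}, total 1007.1

Evaluate every pair (each demand assigned to the nearer of the two):
  {Site A, Site B}: total = 1007.1
  {Site B, Site C}: total = 1032.1
  {Site C, Site D}: total = 1052.4
  {Site A, Site D}: total = 1077.3
  {Site A, Site E}: total = 1158.8
  {Site C, Site E}: total = 1215.7
  {Site B, Site E}: total = 1217.5
  {Site D, Site E}: total = 1286.6
  {Site A, Site C}: total = 1289.2
  {Site B, Site D}: total = 1581.5
Best pair: {Site A, Site B} with total 1007.1.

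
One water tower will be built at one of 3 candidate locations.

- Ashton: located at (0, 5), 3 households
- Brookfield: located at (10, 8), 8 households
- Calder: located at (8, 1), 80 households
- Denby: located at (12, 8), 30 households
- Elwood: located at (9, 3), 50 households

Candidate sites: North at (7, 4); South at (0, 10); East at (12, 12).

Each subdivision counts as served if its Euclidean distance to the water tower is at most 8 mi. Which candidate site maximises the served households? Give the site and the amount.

North, covering 171

Coverage radius r = 8 mi; a point is covered iff (Δx)²+(Δy)² ≤ 8² = 64.
  North (7, 4): covers {Ashton, Brookfield, Calder, Denby, Elwood} → 171
  South (0, 10): covers {Ashton} → 3
  East (12, 12): covers {Brookfield, Denby} → 38
Maximum coverage at North: 171 households.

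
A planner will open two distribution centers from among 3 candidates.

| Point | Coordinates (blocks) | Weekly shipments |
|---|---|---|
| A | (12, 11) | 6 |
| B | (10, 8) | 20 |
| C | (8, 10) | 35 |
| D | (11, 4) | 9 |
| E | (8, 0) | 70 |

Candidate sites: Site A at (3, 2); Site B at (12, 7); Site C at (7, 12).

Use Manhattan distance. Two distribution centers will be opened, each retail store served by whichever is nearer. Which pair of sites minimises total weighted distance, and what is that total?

{Site A, Site B}, total 855

Evaluate every pair (each demand assigned to the nearer of the two):
  {Site A, Site B}: total = 855
  {Site A, Site C}: total = 861
  {Site B, Site C}: total = 995
Best pair: {Site A, Site B} with total 855.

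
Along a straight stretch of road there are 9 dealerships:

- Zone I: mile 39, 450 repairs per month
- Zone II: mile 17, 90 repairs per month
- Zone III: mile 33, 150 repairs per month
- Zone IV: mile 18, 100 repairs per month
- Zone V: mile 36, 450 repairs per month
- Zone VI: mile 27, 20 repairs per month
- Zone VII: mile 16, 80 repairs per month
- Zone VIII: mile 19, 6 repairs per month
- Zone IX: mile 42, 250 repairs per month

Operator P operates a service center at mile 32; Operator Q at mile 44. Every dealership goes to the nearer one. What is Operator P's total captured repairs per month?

896

The indifferent point is the midpoint (32+44)/2 = 38; dealerships left of it (closer to Operator P at 32) go to Operator P, those right go to Operator Q.
  Zone VII at 16 (w=80) → Operator P
  Zone II at 17 (w=90) → Operator P
  Zone IV at 18 (w=100) → Operator P
  Zone VIII at 19 (w=6) → Operator P
  Zone VI at 27 (w=20) → Operator P
  Zone III at 33 (w=150) → Operator P
  Zone V at 36 (w=450) → Operator P
  Zone I at 39 (w=450) → Operator Q
  Zone IX at 42 (w=250) → Operator Q
Operator P captures 896; Operator Q captures 700.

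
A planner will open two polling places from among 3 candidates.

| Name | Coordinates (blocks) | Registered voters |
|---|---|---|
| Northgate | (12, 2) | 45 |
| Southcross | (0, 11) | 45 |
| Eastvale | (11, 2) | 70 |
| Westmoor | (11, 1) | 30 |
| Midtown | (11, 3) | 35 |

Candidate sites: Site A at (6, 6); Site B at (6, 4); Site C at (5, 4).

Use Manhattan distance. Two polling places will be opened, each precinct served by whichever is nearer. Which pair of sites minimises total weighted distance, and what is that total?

Evaluate every pair (each demand assigned to the nearer of the two):
  {Site A, Site B}: total = 1795
  {Site B, Site C}: total = 1840
  {Site A, Site C}: total = 1975
Best pair: {Site A, Site B} with total 1795.

{Site A, Site B}, total 1795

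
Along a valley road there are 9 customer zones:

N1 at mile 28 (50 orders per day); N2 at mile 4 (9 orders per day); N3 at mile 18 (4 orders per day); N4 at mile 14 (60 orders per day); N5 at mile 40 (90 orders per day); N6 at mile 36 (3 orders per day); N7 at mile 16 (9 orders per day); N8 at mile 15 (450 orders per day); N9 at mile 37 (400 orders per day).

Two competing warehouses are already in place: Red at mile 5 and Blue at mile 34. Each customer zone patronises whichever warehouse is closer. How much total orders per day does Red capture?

The indifferent point is the midpoint (5+34)/2 = 19.5; customer zones left of it (closer to Red at 5) go to Red, those right go to Blue.
  N2 at 4 (w=9) → Red
  N4 at 14 (w=60) → Red
  N8 at 15 (w=450) → Red
  N7 at 16 (w=9) → Red
  N3 at 18 (w=4) → Red
  N1 at 28 (w=50) → Blue
  N6 at 36 (w=3) → Blue
  N9 at 37 (w=400) → Blue
  N5 at 40 (w=90) → Blue
Red captures 532; Blue captures 543.

532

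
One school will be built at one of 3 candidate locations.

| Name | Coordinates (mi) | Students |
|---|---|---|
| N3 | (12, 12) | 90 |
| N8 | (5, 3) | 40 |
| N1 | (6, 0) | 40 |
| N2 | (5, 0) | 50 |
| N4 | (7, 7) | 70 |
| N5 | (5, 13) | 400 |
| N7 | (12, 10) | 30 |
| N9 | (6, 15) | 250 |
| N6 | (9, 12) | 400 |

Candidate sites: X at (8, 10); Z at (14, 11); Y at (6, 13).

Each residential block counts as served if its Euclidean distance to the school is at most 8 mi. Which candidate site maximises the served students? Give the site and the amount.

X, covering 1280

Coverage radius r = 8 mi; a point is covered iff (Δx)²+(Δy)² ≤ 8² = 64.
  X (8, 10): covers {N3, N8, N4, N5, N7, N9, N6} → 1280
  Z (14, 11): covers {N3, N7, N6} → 520
  Y (6, 13): covers {N3, N4, N5, N7, N9, N6} → 1240
Maximum coverage at X: 1280 students.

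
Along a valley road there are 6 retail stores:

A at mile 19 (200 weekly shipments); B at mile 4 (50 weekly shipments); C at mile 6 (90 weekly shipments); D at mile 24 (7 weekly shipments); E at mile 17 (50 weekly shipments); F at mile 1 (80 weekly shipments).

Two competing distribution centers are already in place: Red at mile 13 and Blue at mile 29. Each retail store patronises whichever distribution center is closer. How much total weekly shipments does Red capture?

The indifferent point is the midpoint (13+29)/2 = 21; retail stores left of it (closer to Red at 13) go to Red, those right go to Blue.
  F at 1 (w=80) → Red
  B at 4 (w=50) → Red
  C at 6 (w=90) → Red
  E at 17 (w=50) → Red
  A at 19 (w=200) → Red
  D at 24 (w=7) → Blue
Red captures 470; Blue captures 7.

470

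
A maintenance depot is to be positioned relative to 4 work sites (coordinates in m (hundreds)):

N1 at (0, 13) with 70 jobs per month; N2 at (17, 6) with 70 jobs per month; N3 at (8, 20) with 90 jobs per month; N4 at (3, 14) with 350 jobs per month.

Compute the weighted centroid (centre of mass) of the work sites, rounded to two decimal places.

(5.10, 13.84)

The minimiser of Σwᵢ‖p−pᵢ‖² is the weighted centroid p* = (Σwᵢpᵢ)/(Σwᵢ).
Σwᵢ = 580.
Σwᵢxᵢ = 70·0 + 70·17 + 90·8 + 350·3 = 2960.
Σwᵢyᵢ = 70·13 + 70·6 + 90·20 + 350·14 = 8030.
x* = 2960/580 = 5.10, y* = 8030/580 = 13.84.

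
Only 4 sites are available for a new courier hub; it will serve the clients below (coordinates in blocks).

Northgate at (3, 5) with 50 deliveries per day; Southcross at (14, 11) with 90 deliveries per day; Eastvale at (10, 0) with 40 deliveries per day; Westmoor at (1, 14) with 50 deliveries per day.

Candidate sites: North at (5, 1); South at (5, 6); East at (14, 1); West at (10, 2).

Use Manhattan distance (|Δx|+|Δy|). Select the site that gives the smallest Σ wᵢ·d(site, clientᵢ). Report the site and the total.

Total weighted distance at each candidate:
  North (5, 1): total = 3100
  South (5, 6): total = 2450
  East (14, 1): total = 3150
  West (10, 2): total = 2800
Minimum is at South with total 2450 blocks.

South, total 2450 blocks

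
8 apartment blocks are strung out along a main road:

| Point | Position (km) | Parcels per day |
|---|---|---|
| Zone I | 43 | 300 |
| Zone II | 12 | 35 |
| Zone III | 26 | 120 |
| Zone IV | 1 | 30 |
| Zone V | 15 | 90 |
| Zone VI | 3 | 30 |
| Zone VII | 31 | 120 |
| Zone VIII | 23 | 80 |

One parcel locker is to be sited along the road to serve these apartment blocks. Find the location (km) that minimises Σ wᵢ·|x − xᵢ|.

x = 31

For a sum of weighted absolute distances on a line, the optimum is the weighted median (not the mean). Total weight W = 805; half-weight = 402.5.
Sort by position and accumulate weight:
  km 1 (Zone IV, w=30) → cum 30
  km 3 (Zone VI, w=30) → cum 60
  km 12 (Zone II, w=35) → cum 95
  km 15 (Zone V, w=90) → cum 185
  km 23 (Zone VIII, w=80) → cum 265
  km 26 (Zone III, w=120) → cum 385
  km 31 (Zone VII, w=120) → cum 505  ≥ 402.5 → median here
  km 43 (Zone I, w=300) → cum 805
Optimal location: km 31.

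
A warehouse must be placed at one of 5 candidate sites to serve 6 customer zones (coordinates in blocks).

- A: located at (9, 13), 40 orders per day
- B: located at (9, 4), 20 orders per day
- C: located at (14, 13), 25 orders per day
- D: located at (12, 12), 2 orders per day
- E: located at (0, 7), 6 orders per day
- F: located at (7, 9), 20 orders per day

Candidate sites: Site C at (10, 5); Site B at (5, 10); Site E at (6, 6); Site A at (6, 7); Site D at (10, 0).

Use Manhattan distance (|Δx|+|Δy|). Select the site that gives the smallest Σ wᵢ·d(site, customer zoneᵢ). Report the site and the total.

Total weighted distance at each candidate:
  Site C (10, 5): total = 930
  Site B (5, 10): total = 906
  Site E (6, 6): total = 1021
  Site A (6, 7): total = 948
  Site D (10, 0): total = 1455
Minimum is at Site B with total 906 blocks.

Site B, total 906 blocks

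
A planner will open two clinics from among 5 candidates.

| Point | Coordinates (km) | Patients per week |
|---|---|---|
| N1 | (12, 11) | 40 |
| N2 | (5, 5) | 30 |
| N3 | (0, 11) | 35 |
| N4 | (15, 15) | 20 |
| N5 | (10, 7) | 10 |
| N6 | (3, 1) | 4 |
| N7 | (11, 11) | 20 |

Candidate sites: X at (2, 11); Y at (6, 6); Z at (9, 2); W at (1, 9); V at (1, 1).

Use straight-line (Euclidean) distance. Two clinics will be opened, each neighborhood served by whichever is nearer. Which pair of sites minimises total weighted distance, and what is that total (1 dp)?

{X, Y}, total 885.4

Evaluate every pair (each demand assigned to the nearer of the two):
  {X, Y}: total = 885.4
  {Y, W}: total = 893.6
  {Y, V}: total = 1073.4
  {Y, Z}: total = 1088.7
  {X, Z}: total = 1126.8
  {Z, W}: total = 1153.8
  {X, V}: total = 1189.2
  {X, W}: total = 1214.2
  {W, V}: total = 1304.0
  {Z, V}: total = 1411.0
Best pair: {X, Y} with total 885.4.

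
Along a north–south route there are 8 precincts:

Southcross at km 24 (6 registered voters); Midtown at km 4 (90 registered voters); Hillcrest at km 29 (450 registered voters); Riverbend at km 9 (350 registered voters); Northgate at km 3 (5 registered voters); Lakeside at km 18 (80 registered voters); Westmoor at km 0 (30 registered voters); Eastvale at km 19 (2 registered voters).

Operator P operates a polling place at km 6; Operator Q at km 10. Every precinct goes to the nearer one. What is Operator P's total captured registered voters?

125

The indifferent point is the midpoint (6+10)/2 = 8; precincts left of it (closer to Operator P at 6) go to Operator P, those right go to Operator Q.
  Westmoor at 0 (w=30) → Operator P
  Northgate at 3 (w=5) → Operator P
  Midtown at 4 (w=90) → Operator P
  Riverbend at 9 (w=350) → Operator Q
  Lakeside at 18 (w=80) → Operator Q
  Eastvale at 19 (w=2) → Operator Q
  Southcross at 24 (w=6) → Operator Q
  Hillcrest at 29 (w=450) → Operator Q
Operator P captures 125; Operator Q captures 888.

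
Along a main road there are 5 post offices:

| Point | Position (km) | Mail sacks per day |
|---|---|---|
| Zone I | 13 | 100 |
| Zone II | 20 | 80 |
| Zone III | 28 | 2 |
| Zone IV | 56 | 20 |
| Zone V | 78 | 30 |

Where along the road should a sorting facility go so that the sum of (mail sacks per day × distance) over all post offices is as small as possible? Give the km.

For a sum of weighted absolute distances on a line, the optimum is the weighted median (not the mean). Total weight W = 232; half-weight = 116.
Sort by position and accumulate weight:
  km 13 (Zone I, w=100) → cum 100
  km 20 (Zone II, w=80) → cum 180  ≥ 116 → median here
  km 28 (Zone III, w=2) → cum 182
  km 56 (Zone IV, w=20) → cum 202
  km 78 (Zone V, w=30) → cum 232
Optimal location: km 20.

x = 20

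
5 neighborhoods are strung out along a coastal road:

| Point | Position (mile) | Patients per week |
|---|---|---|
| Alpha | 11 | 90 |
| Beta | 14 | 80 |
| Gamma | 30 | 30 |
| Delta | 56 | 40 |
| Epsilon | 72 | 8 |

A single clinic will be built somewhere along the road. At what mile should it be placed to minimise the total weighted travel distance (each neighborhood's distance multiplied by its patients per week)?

For a sum of weighted absolute distances on a line, the optimum is the weighted median (not the mean). Total weight W = 248; half-weight = 124.
Sort by position and accumulate weight:
  mile 11 (Alpha, w=90) → cum 90
  mile 14 (Beta, w=80) → cum 170  ≥ 124 → median here
  mile 30 (Gamma, w=30) → cum 200
  mile 56 (Delta, w=40) → cum 240
  mile 72 (Epsilon, w=8) → cum 248
Optimal location: mile 14.

x = 14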